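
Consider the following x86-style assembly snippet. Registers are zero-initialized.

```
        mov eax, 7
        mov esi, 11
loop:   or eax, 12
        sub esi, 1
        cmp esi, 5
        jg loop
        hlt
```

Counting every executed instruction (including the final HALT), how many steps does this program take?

27

eax=7
esi=11
eax=7|12=15
esi=11-1=10
cmp esi, 5  (cmp 10,5)
jg loop: taken
eax=15|12=15
esi=10-1=9
cmp esi, 5  (cmp 9,5)
jg loop: taken
eax=15|12=15
esi=9-1=8
cmp esi, 5  (cmp 8,5)
jg loop: taken
eax=15|12=15
esi=8-1=7
cmp esi, 5  (cmp 7,5)
jg loop: taken
eax=15|12=15
esi=7-1=6
cmp esi, 5  (cmp 6,5)
jg loop: taken
eax=15|12=15
esi=6-1=5
cmp esi, 5  (cmp 5,5)
jg loop: not taken
halt.
Total executed instructions: 27.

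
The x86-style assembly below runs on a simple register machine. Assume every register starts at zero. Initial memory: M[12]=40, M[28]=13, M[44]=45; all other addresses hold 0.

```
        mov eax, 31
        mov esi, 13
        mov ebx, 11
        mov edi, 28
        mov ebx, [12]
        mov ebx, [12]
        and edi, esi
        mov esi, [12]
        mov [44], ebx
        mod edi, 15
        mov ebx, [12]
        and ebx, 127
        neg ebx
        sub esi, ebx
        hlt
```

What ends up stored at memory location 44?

eax=31
esi=13
ebx=11
edi=28
ebx=M[12]=40
ebx=M[12]=40
edi=28&13=12
esi=M[12]=40
mov [44], ebx → M[44]=40
edi=12%15=12
ebx=M[12]=40
ebx=40&127=40
ebx=-(40)=-40
esi=40-(-40)=80
halt.

40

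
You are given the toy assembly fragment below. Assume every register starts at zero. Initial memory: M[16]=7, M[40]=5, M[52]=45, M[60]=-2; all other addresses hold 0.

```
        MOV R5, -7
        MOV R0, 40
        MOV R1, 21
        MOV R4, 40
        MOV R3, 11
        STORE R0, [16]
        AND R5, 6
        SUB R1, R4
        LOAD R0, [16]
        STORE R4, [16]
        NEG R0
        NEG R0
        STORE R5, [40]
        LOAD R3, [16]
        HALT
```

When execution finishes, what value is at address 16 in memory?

MOV R5, -7 → R5=-7
MOV R0, 40 → R0=40
MOV R1, 21 → R1=21
MOV R4, 40 → R4=40
MOV R3, 11 → R3=11
STORE R0, [16] → M[16]=40
AND R5, 6 → R5=(-7)&6=0
SUB R1, R4 → R1=21-40=-19
LOAD R0, [16] → R0=M[16]=40
STORE R4, [16] → M[16]=40
NEG R0 → R0=-(40)=-40
NEG R0 → R0=-(-40)=40
STORE R5, [40] → M[40]=0
LOAD R3, [16] → R3=M[16]=40
halt.

40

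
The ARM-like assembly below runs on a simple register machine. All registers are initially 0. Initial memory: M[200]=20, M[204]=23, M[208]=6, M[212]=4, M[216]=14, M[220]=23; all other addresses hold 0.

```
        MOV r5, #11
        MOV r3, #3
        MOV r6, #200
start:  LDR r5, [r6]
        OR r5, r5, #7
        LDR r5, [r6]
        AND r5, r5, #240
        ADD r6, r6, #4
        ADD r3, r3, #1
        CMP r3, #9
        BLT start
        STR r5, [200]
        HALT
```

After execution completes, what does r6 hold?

after MOV r5, #11: r5=11
after MOV r3, #3: r3=3
after MOV r6, #200: r6=200
after LDR r5, [r6]: r5=M[200]=20
after OR r5, r5, #7: r5=20|7=23
after LDR r5, [r6]: r5=M[200]=20
after AND r5, r5, #240: r5=20&240=16
after ADD r6, r6, #4: r6=200+4=204
after ADD r3, r3, #1: r3=3+1=4
CMP r3, #9  (cmp 4,9)
BLT start: taken
after LDR r5, [r6]: r5=M[204]=23
after OR r5, r5, #7: r5=23|7=23
after LDR r5, [r6]: r5=M[204]=23
after AND r5, r5, #240: r5=23&240=16
after ADD r6, r6, #4: r6=204+4=208
after ADD r3, r3, #1: r3=4+1=5
CMP r3, #9  (cmp 5,9)
BLT start: taken
after LDR r5, [r6]: r5=M[208]=6
after OR r5, r5, #7: r5=6|7=7
after LDR r5, [r6]: r5=M[208]=6
after AND r5, r5, #240: r5=6&240=0
after ADD r6, r6, #4: r6=208+4=212
after ADD r3, r3, #1: r3=5+1=6
CMP r3, #9  (cmp 6,9)
BLT start: taken
after LDR r5, [r6]: r5=M[212]=4
after OR r5, r5, #7: r5=4|7=7
after LDR r5, [r6]: r5=M[212]=4
after AND r5, r5, #240: r5=4&240=0
after ADD r6, r6, #4: r6=212+4=216
after ADD r3, r3, #1: r3=6+1=7
CMP r3, #9  (cmp 7,9)
BLT start: taken
after LDR r5, [r6]: r5=M[216]=14
after OR r5, r5, #7: r5=14|7=15
after LDR r5, [r6]: r5=M[216]=14
after AND r5, r5, #240: r5=14&240=0
after ADD r6, r6, #4: r6=216+4=220
after ADD r3, r3, #1: r3=7+1=8
CMP r3, #9  (cmp 8,9)
BLT start: taken
after LDR r5, [r6]: r5=M[220]=23
after OR r5, r5, #7: r5=23|7=23
after LDR r5, [r6]: r5=M[220]=23
after AND r5, r5, #240: r5=23&240=16
after ADD r6, r6, #4: r6=220+4=224
after ADD r3, r3, #1: r3=8+1=9
CMP r3, #9  (cmp 9,9)
BLT start: not taken
STR r5, [200] → M[200]=16
halt.

224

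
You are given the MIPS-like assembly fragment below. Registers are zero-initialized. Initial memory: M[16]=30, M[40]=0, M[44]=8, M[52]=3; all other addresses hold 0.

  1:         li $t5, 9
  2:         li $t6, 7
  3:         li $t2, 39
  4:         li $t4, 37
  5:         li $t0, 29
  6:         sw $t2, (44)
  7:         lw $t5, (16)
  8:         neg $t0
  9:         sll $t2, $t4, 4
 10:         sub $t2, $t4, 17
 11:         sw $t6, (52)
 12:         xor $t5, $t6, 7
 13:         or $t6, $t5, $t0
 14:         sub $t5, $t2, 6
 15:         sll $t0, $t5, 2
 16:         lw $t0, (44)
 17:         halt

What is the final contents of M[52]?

after li $t5, 9: $t5=9
after li $t6, 7: $t6=7
after li $t2, 39: $t2=39
after li $t4, 37: $t4=37
after li $t0, 29: $t0=29
sw $t2, (44) → M[44]=39
after lw $t5, (16): $t5=M[16]=30
after neg $t0: $t0=-(29)=-29
after sll $t2, $t4, 4: $t2=37<<4=592
after sub $t2, $t4, 17: $t2=37-17=20
sw $t6, (52) → M[52]=7
after xor $t5, $t6, 7: $t5=7^7=0
after or $t6, $t5, $t0: $t6=0|(-29)=-29
after sub $t5, $t2, 6: $t5=20-6=14
after sll $t0, $t5, 2: $t0=14<<2=56
after lw $t0, (44): $t0=M[44]=39
halt.

7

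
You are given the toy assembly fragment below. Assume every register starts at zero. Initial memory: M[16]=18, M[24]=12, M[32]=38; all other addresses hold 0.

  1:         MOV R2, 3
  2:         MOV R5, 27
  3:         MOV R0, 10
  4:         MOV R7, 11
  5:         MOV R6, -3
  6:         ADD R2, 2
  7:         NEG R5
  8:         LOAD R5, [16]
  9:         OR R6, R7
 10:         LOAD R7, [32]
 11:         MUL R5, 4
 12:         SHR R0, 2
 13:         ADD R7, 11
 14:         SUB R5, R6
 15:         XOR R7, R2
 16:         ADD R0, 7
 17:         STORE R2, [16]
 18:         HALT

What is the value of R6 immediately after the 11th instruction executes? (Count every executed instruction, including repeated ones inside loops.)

-1

after MOV R2, 3: R2=3
after MOV R5, 27: R5=27
after MOV R0, 10: R0=10
after MOV R7, 11: R7=11
after MOV R6, -3: R6=-3
after ADD R2, 2: R2=3+2=5
after NEG R5: R5=-(27)=-27
after LOAD R5, [16]: R5=M[16]=18
after OR R6, R7: R6=(-3)|11=-1
after LOAD R7, [32]: R7=M[32]=38
after MUL R5, 4: R5=18*4=72
After step 11: R6 = -1.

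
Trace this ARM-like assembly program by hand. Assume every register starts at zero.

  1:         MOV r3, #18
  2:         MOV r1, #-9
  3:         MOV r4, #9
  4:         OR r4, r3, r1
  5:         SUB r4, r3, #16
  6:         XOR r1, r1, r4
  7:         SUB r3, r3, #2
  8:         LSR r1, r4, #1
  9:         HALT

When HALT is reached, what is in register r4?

2

r3=18
r1=-9
r4=9
r4=18|(-9)=-9
r4=18-16=2
r1=(-9)^2=-11
r3=18-2=16
r1=2>>1=1
halt.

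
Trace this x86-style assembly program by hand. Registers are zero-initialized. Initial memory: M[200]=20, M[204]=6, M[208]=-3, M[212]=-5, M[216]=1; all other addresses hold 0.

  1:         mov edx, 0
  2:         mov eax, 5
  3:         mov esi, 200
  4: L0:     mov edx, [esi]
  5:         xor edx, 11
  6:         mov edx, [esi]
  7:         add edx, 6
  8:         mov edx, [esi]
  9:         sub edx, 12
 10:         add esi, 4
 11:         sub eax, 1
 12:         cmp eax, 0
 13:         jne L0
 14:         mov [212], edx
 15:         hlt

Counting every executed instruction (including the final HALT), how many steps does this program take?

55

mov edx, 0 → edx=0
mov eax, 5 → eax=5
mov esi, 200 → esi=200
mov edx, [esi] → edx=M[200]=20
xor edx, 11 → edx=20^11=31
mov edx, [esi] → edx=M[200]=20
add edx, 6 → edx=20+6=26
mov edx, [esi] → edx=M[200]=20
sub edx, 12 → edx=20-12=8
add esi, 4 → esi=200+4=204
sub eax, 1 → eax=5-1=4
cmp eax, 0  (cmp 4,0)
jne L0: taken
mov edx, [esi] → edx=M[204]=6
xor edx, 11 → edx=6^11=13
mov edx, [esi] → edx=M[204]=6
add edx, 6 → edx=6+6=12
mov edx, [esi] → edx=M[204]=6
sub edx, 12 → edx=6-12=-6
add esi, 4 → esi=204+4=208
sub eax, 1 → eax=4-1=3
cmp eax, 0  (cmp 3,0)
jne L0: taken
mov edx, [esi] → edx=M[208]=-3
xor edx, 11 → edx=(-3)^11=-10
mov edx, [esi] → edx=M[208]=-3
add edx, 6 → edx=(-3)+6=3
mov edx, [esi] → edx=M[208]=-3
sub edx, 12 → edx=(-3)-12=-15
add esi, 4 → esi=208+4=212
sub eax, 1 → eax=3-1=2
cmp eax, 0  (cmp 2,0)
jne L0: taken
mov edx, [esi] → edx=M[212]=-5
xor edx, 11 → edx=(-5)^11=-16
mov edx, [esi] → edx=M[212]=-5
add edx, 6 → edx=(-5)+6=1
mov edx, [esi] → edx=M[212]=-5
sub edx, 12 → edx=(-5)-12=-17
add esi, 4 → esi=212+4=216
sub eax, 1 → eax=2-1=1
cmp eax, 0  (cmp 1,0)
jne L0: taken
mov edx, [esi] → edx=M[216]=1
xor edx, 11 → edx=1^11=10
mov edx, [esi] → edx=M[216]=1
add edx, 6 → edx=1+6=7
mov edx, [esi] → edx=M[216]=1
sub edx, 12 → edx=1-12=-11
add esi, 4 → esi=216+4=220
sub eax, 1 → eax=1-1=0
cmp eax, 0  (cmp 0,0)
jne L0: not taken
mov [212], edx → M[212]=-11
halt.
Total executed instructions: 55.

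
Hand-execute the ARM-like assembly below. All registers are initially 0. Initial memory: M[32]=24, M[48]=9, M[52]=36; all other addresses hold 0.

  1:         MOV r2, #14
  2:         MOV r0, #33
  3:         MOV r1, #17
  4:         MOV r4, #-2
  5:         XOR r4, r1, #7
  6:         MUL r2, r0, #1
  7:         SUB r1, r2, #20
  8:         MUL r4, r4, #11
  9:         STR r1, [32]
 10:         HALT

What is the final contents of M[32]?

r2=14
r0=33
r1=17
r4=-2
r4=17^7=22
r2=33*1=33
r1=33-20=13
r4=22*11=242
STR r1, [32] → M[32]=13
halt.

13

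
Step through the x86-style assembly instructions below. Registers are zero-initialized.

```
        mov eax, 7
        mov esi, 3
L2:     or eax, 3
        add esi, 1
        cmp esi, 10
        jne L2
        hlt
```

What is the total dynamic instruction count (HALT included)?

eax=7
esi=3
eax=7|3=7
esi=3+1=4
cmp esi, 10  (cmp 4,10)
jne L2: taken
eax=7|3=7
esi=4+1=5
cmp esi, 10  (cmp 5,10)
jne L2: taken
eax=7|3=7
esi=5+1=6
cmp esi, 10  (cmp 6,10)
jne L2: taken
eax=7|3=7
esi=6+1=7
cmp esi, 10  (cmp 7,10)
jne L2: taken
eax=7|3=7
esi=7+1=8
cmp esi, 10  (cmp 8,10)
jne L2: taken
eax=7|3=7
esi=8+1=9
cmp esi, 10  (cmp 9,10)
jne L2: taken
eax=7|3=7
esi=9+1=10
cmp esi, 10  (cmp 10,10)
jne L2: not taken
halt.
Total executed instructions: 31.

31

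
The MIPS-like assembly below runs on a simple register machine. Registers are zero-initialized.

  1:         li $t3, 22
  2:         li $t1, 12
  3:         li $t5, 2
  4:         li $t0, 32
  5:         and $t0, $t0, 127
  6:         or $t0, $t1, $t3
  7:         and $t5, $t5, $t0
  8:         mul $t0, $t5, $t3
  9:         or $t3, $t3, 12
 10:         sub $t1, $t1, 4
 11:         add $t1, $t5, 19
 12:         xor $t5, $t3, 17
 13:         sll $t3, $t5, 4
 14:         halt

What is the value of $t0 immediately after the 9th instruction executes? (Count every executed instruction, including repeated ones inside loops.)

after li $t3, 22: $t3=22
after li $t1, 12: $t1=12
after li $t5, 2: $t5=2
after li $t0, 32: $t0=32
after and $t0, $t0, 127: $t0=32&127=32
after or $t0, $t1, $t3: $t0=12|22=30
after and $t5, $t5, $t0: $t5=2&30=2
after mul $t0, $t5, $t3: $t0=2*22=44
after or $t3, $t3, 12: $t3=22|12=30
After step 9: $t0 = 44.

44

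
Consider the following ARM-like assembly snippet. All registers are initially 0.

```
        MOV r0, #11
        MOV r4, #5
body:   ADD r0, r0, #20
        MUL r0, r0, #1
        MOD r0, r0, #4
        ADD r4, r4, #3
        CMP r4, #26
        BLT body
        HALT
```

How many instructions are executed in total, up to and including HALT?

45

r0=11
r4=5
r0=11+20=31
r0=31*1=31
r0=31%4=3
r4=5+3=8
CMP r4, #26  (cmp 8,26)
BLT body: taken
r0=3+20=23
r0=23*1=23
r0=23%4=3
r4=8+3=11
CMP r4, #26  (cmp 11,26)
BLT body: taken
r0=3+20=23
r0=23*1=23
r0=23%4=3
r4=11+3=14
CMP r4, #26  (cmp 14,26)
BLT body: taken
r0=3+20=23
r0=23*1=23
r0=23%4=3
r4=14+3=17
CMP r4, #26  (cmp 17,26)
BLT body: taken
r0=3+20=23
r0=23*1=23
r0=23%4=3
r4=17+3=20
CMP r4, #26  (cmp 20,26)
BLT body: taken
r0=3+20=23
r0=23*1=23
r0=23%4=3
r4=20+3=23
CMP r4, #26  (cmp 23,26)
BLT body: taken
r0=3+20=23
r0=23*1=23
r0=23%4=3
r4=23+3=26
CMP r4, #26  (cmp 26,26)
BLT body: not taken
halt.
Total executed instructions: 45.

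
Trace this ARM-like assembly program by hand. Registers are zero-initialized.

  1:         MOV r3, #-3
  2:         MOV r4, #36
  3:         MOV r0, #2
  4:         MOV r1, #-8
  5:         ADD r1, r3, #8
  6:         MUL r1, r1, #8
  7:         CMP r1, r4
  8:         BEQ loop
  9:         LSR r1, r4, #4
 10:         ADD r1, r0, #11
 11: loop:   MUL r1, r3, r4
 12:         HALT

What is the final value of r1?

-108

r3=-3
r4=36
r0=2
r1=-8
r1=(-3)+8=5
r1=5*8=40
CMP r1, r4  (cmp 40,36)
BEQ loop: not taken
r1=36>>4=2
r1=2+11=13
r1=(-3)*36=-108
halt.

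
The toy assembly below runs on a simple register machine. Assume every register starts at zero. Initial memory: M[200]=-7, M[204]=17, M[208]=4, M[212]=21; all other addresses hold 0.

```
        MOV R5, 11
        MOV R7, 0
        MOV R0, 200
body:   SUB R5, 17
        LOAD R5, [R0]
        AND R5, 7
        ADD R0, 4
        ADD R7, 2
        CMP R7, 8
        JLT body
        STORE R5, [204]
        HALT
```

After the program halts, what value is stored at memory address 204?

after MOV R5, 11: R5=11
after MOV R7, 0: R7=0
after MOV R0, 200: R0=200
after SUB R5, 17: R5=11-17=-6
after LOAD R5, [R0]: R5=M[200]=-7
after AND R5, 7: R5=(-7)&7=1
after ADD R0, 4: R0=200+4=204
after ADD R7, 2: R7=0+2=2
CMP R7, 8  (cmp 2,8)
JLT body: taken
after SUB R5, 17: R5=1-17=-16
after LOAD R5, [R0]: R5=M[204]=17
after AND R5, 7: R5=17&7=1
after ADD R0, 4: R0=204+4=208
after ADD R7, 2: R7=2+2=4
CMP R7, 8  (cmp 4,8)
JLT body: taken
after SUB R5, 17: R5=1-17=-16
after LOAD R5, [R0]: R5=M[208]=4
after AND R5, 7: R5=4&7=4
after ADD R0, 4: R0=208+4=212
after ADD R7, 2: R7=4+2=6
CMP R7, 8  (cmp 6,8)
JLT body: taken
after SUB R5, 17: R5=4-17=-13
after LOAD R5, [R0]: R5=M[212]=21
after AND R5, 7: R5=21&7=5
after ADD R0, 4: R0=212+4=216
after ADD R7, 2: R7=6+2=8
CMP R7, 8  (cmp 8,8)
JLT body: not taken
STORE R5, [204] → M[204]=5
halt.

5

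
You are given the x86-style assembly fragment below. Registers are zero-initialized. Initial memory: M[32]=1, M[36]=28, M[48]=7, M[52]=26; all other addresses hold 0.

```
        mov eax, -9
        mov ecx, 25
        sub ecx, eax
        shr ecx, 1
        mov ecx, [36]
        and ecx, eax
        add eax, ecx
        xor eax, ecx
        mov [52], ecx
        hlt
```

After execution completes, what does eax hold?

after mov eax, -9: eax=-9
after mov ecx, 25: ecx=25
after sub ecx, eax: ecx=25-(-9)=34
after shr ecx, 1: ecx=34>>1=17
after mov ecx, [36]: ecx=M[36]=28
after and ecx, eax: ecx=28&(-9)=20
after add eax, ecx: eax=(-9)+20=11
after xor eax, ecx: eax=11^20=31
mov [52], ecx → M[52]=20
halt.

31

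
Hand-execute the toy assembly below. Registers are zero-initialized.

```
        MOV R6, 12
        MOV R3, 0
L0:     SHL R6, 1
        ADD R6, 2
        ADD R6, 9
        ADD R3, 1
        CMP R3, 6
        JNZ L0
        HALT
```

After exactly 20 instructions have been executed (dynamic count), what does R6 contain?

173

after MOV R6, 12: R6=12
after MOV R3, 0: R3=0
after SHL R6, 1: R6=12<<1=24
after ADD R6, 2: R6=24+2=26
after ADD R6, 9: R6=26+9=35
after ADD R3, 1: R3=0+1=1
CMP R3, 6  (cmp 1,6)
JNZ L0: taken
after SHL R6, 1: R6=35<<1=70
after ADD R6, 2: R6=70+2=72
after ADD R6, 9: R6=72+9=81
after ADD R3, 1: R3=1+1=2
CMP R3, 6  (cmp 2,6)
JNZ L0: taken
after SHL R6, 1: R6=81<<1=162
after ADD R6, 2: R6=162+2=164
after ADD R6, 9: R6=164+9=173
after ADD R3, 1: R3=2+1=3
CMP R3, 6  (cmp 3,6)
JNZ L0: taken
After step 20: R6 = 173.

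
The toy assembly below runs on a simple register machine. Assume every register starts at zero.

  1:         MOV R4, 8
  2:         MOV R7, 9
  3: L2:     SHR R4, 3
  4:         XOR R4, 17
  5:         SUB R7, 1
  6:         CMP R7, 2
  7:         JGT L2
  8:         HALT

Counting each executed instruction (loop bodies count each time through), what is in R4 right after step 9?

after MOV R4, 8: R4=8
after MOV R7, 9: R7=9
after SHR R4, 3: R4=8>>3=1
after XOR R4, 17: R4=1^17=16
after SUB R7, 1: R7=9-1=8
CMP R7, 2  (cmp 8,2)
JGT L2: taken
after SHR R4, 3: R4=16>>3=2
after XOR R4, 17: R4=2^17=19
After step 9: R4 = 19.

19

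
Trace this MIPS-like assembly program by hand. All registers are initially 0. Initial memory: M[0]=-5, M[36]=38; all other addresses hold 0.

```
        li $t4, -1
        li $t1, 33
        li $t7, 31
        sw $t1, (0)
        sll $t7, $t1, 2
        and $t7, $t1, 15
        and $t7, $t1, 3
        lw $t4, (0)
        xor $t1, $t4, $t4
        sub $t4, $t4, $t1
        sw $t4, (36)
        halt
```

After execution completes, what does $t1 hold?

after li $t4, -1: $t4=-1
after li $t1, 33: $t1=33
after li $t7, 31: $t7=31
sw $t1, (0) → M[0]=33
after sll $t7, $t1, 2: $t7=33<<2=132
after and $t7, $t1, 15: $t7=33&15=1
after and $t7, $t1, 3: $t7=33&3=1
after lw $t4, (0): $t4=M[0]=33
after xor $t1, $t4, $t4: $t1=33^33=0
after sub $t4, $t4, $t1: $t4=33-0=33
sw $t4, (36) → M[36]=33
halt.

0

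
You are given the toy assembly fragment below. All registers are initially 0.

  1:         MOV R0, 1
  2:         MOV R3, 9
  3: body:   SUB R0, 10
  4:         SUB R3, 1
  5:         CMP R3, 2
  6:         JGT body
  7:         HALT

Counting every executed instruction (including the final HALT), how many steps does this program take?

31

after MOV R0, 1: R0=1
after MOV R3, 9: R3=9
after SUB R0, 10: R0=1-10=-9
after SUB R3, 1: R3=9-1=8
CMP R3, 2  (cmp 8,2)
JGT body: taken
after SUB R0, 10: R0=(-9)-10=-19
after SUB R3, 1: R3=8-1=7
CMP R3, 2  (cmp 7,2)
JGT body: taken
after SUB R0, 10: R0=(-19)-10=-29
after SUB R3, 1: R3=7-1=6
CMP R3, 2  (cmp 6,2)
JGT body: taken
after SUB R0, 10: R0=(-29)-10=-39
after SUB R3, 1: R3=6-1=5
CMP R3, 2  (cmp 5,2)
JGT body: taken
after SUB R0, 10: R0=(-39)-10=-49
after SUB R3, 1: R3=5-1=4
CMP R3, 2  (cmp 4,2)
JGT body: taken
after SUB R0, 10: R0=(-49)-10=-59
after SUB R3, 1: R3=4-1=3
CMP R3, 2  (cmp 3,2)
JGT body: taken
after SUB R0, 10: R0=(-59)-10=-69
after SUB R3, 1: R3=3-1=2
CMP R3, 2  (cmp 2,2)
JGT body: not taken
halt.
Total executed instructions: 31.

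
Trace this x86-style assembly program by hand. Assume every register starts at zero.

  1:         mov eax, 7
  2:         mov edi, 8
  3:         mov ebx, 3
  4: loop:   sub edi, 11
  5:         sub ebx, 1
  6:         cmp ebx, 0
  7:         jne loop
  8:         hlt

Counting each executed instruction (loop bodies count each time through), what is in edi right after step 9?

after mov eax, 7: eax=7
after mov edi, 8: edi=8
after mov ebx, 3: ebx=3
after sub edi, 11: edi=8-11=-3
after sub ebx, 1: ebx=3-1=2
cmp ebx, 0  (cmp 2,0)
jne loop: taken
after sub edi, 11: edi=(-3)-11=-14
after sub ebx, 1: ebx=2-1=1
After step 9: edi = -14.

-14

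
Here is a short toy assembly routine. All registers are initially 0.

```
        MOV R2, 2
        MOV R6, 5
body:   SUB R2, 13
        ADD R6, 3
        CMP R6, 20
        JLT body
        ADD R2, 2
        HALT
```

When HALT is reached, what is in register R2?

MOV R2, 2 → R2=2
MOV R6, 5 → R6=5
SUB R2, 13 → R2=2-13=-11
ADD R6, 3 → R6=5+3=8
CMP R6, 20  (cmp 8,20)
JLT body: taken
SUB R2, 13 → R2=(-11)-13=-24
ADD R6, 3 → R6=8+3=11
CMP R6, 20  (cmp 11,20)
JLT body: taken
SUB R2, 13 → R2=(-24)-13=-37
ADD R6, 3 → R6=11+3=14
CMP R6, 20  (cmp 14,20)
JLT body: taken
SUB R2, 13 → R2=(-37)-13=-50
ADD R6, 3 → R6=14+3=17
CMP R6, 20  (cmp 17,20)
JLT body: taken
SUB R2, 13 → R2=(-50)-13=-63
ADD R6, 3 → R6=17+3=20
CMP R6, 20  (cmp 20,20)
JLT body: not taken
ADD R2, 2 → R2=(-63)+2=-61
halt.

-61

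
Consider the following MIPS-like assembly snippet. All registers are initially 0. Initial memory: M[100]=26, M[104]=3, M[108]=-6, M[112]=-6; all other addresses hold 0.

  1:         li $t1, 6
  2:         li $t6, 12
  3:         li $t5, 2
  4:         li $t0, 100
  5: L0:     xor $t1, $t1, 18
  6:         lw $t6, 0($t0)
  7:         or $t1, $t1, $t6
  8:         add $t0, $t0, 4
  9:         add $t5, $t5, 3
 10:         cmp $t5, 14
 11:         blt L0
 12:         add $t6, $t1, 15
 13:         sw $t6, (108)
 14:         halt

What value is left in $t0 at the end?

116

li $t1, 6 → $t1=6
li $t6, 12 → $t6=12
li $t5, 2 → $t5=2
li $t0, 100 → $t0=100
xor $t1, $t1, 18 → $t1=6^18=20
lw $t6, 0($t0) → $t6=M[100]=26
or $t1, $t1, $t6 → $t1=20|26=30
add $t0, $t0, 4 → $t0=100+4=104
add $t5, $t5, 3 → $t5=2+3=5
cmp $t5, 14  (cmp 5,14)
blt L0: taken
xor $t1, $t1, 18 → $t1=30^18=12
lw $t6, 0($t0) → $t6=M[104]=3
or $t1, $t1, $t6 → $t1=12|3=15
add $t0, $t0, 4 → $t0=104+4=108
add $t5, $t5, 3 → $t5=5+3=8
cmp $t5, 14  (cmp 8,14)
blt L0: taken
xor $t1, $t1, 18 → $t1=15^18=29
lw $t6, 0($t0) → $t6=M[108]=-6
or $t1, $t1, $t6 → $t1=29|(-6)=-1
add $t0, $t0, 4 → $t0=108+4=112
add $t5, $t5, 3 → $t5=8+3=11
cmp $t5, 14  (cmp 11,14)
blt L0: taken
xor $t1, $t1, 18 → $t1=(-1)^18=-19
lw $t6, 0($t0) → $t6=M[112]=-6
or $t1, $t1, $t6 → $t1=(-19)|(-6)=-1
add $t0, $t0, 4 → $t0=112+4=116
add $t5, $t5, 3 → $t5=11+3=14
cmp $t5, 14  (cmp 14,14)
blt L0: not taken
add $t6, $t1, 15 → $t6=(-1)+15=14
sw $t6, (108) → M[108]=14
halt.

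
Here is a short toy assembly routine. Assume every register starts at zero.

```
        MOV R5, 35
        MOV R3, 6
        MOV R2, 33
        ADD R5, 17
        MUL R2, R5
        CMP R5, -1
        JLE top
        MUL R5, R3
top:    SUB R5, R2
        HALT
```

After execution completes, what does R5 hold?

after MOV R5, 35: R5=35
after MOV R3, 6: R3=6
after MOV R2, 33: R2=33
after ADD R5, 17: R5=35+17=52
after MUL R2, R5: R2=33*52=1716
CMP R5, -1  (cmp 52,-1)
JLE top: not taken
after MUL R5, R3: R5=52*6=312
after SUB R5, R2: R5=312-1716=-1404
halt.

-1404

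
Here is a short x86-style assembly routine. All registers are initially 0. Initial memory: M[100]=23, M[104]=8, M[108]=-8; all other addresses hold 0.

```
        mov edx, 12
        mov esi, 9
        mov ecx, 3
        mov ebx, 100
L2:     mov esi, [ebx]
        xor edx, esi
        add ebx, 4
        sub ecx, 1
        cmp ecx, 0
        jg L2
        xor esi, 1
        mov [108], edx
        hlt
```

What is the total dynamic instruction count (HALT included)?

mov edx, 12 → edx=12
mov esi, 9 → esi=9
mov ecx, 3 → ecx=3
mov ebx, 100 → ebx=100
mov esi, [ebx] → esi=M[100]=23
xor edx, esi → edx=12^23=27
add ebx, 4 → ebx=100+4=104
sub ecx, 1 → ecx=3-1=2
cmp ecx, 0  (cmp 2,0)
jg L2: taken
mov esi, [ebx] → esi=M[104]=8
xor edx, esi → edx=27^8=19
add ebx, 4 → ebx=104+4=108
sub ecx, 1 → ecx=2-1=1
cmp ecx, 0  (cmp 1,0)
jg L2: taken
mov esi, [ebx] → esi=M[108]=-8
xor edx, esi → edx=19^(-8)=-21
add ebx, 4 → ebx=108+4=112
sub ecx, 1 → ecx=1-1=0
cmp ecx, 0  (cmp 0,0)
jg L2: not taken
xor esi, 1 → esi=(-8)^1=-7
mov [108], edx → M[108]=-21
halt.
Total executed instructions: 25.

25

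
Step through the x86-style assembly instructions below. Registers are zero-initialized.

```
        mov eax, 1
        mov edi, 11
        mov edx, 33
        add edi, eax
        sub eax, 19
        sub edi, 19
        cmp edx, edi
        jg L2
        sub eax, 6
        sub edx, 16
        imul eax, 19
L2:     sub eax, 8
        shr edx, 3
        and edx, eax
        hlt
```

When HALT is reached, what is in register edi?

-7

eax=1
edi=11
edx=33
edi=11+1=12
eax=1-19=-18
edi=12-19=-7
cmp edx, edi  (cmp 33,-7)
jg L2: taken
eax=(-18)-8=-26
edx=33>>3=4
edx=4&(-26)=4
halt.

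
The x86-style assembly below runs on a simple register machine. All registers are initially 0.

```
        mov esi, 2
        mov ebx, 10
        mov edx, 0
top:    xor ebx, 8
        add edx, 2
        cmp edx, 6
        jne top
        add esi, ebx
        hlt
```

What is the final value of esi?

mov esi, 2 → esi=2
mov ebx, 10 → ebx=10
mov edx, 0 → edx=0
xor ebx, 8 → ebx=10^8=2
add edx, 2 → edx=0+2=2
cmp edx, 6  (cmp 2,6)
jne top: taken
xor ebx, 8 → ebx=2^8=10
add edx, 2 → edx=2+2=4
cmp edx, 6  (cmp 4,6)
jne top: taken
xor ebx, 8 → ebx=10^8=2
add edx, 2 → edx=4+2=6
cmp edx, 6  (cmp 6,6)
jne top: not taken
add esi, ebx → esi=2+2=4
halt.

4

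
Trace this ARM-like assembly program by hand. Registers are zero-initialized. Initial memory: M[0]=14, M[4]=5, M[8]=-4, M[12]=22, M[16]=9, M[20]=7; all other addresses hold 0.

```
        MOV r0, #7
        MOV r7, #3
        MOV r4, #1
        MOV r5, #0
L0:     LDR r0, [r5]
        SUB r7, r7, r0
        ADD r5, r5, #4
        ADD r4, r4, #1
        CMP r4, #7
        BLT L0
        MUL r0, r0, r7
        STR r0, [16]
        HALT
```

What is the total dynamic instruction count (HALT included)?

MOV r0, #7 → r0=7
MOV r7, #3 → r7=3
MOV r4, #1 → r4=1
MOV r5, #0 → r5=0
LDR r0, [r5] → r0=M[0]=14
SUB r7, r7, r0 → r7=3-14=-11
ADD r5, r5, #4 → r5=0+4=4
ADD r4, r4, #1 → r4=1+1=2
CMP r4, #7  (cmp 2,7)
BLT L0: taken
LDR r0, [r5] → r0=M[4]=5
SUB r7, r7, r0 → r7=(-11)-5=-16
ADD r5, r5, #4 → r5=4+4=8
ADD r4, r4, #1 → r4=2+1=3
CMP r4, #7  (cmp 3,7)
BLT L0: taken
LDR r0, [r5] → r0=M[8]=-4
SUB r7, r7, r0 → r7=(-16)-(-4)=-12
ADD r5, r5, #4 → r5=8+4=12
ADD r4, r4, #1 → r4=3+1=4
CMP r4, #7  (cmp 4,7)
BLT L0: taken
LDR r0, [r5] → r0=M[12]=22
SUB r7, r7, r0 → r7=(-12)-22=-34
ADD r5, r5, #4 → r5=12+4=16
ADD r4, r4, #1 → r4=4+1=5
CMP r4, #7  (cmp 5,7)
BLT L0: taken
LDR r0, [r5] → r0=M[16]=9
SUB r7, r7, r0 → r7=(-34)-9=-43
ADD r5, r5, #4 → r5=16+4=20
ADD r4, r4, #1 → r4=5+1=6
CMP r4, #7  (cmp 6,7)
BLT L0: taken
LDR r0, [r5] → r0=M[20]=7
SUB r7, r7, r0 → r7=(-43)-7=-50
ADD r5, r5, #4 → r5=20+4=24
ADD r4, r4, #1 → r4=6+1=7
CMP r4, #7  (cmp 7,7)
BLT L0: not taken
MUL r0, r0, r7 → r0=7*(-50)=-350
STR r0, [16] → M[16]=-350
halt.
Total executed instructions: 43.

43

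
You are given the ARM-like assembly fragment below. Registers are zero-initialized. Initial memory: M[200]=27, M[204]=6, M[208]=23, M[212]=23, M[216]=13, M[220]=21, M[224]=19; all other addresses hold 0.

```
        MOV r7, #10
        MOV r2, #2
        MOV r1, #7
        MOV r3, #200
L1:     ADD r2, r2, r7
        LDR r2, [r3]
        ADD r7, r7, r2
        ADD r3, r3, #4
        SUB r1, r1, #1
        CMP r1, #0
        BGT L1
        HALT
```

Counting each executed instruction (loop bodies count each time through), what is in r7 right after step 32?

89

MOV r7, #10 → r7=10
MOV r2, #2 → r2=2
MOV r1, #7 → r1=7
MOV r3, #200 → r3=200
ADD r2, r2, r7 → r2=2+10=12
LDR r2, [r3] → r2=M[200]=27
ADD r7, r7, r2 → r7=10+27=37
ADD r3, r3, #4 → r3=200+4=204
SUB r1, r1, #1 → r1=7-1=6
CMP r1, #0  (cmp 6,0)
BGT L1: taken
ADD r2, r2, r7 → r2=27+37=64
LDR r2, [r3] → r2=M[204]=6
ADD r7, r7, r2 → r7=37+6=43
ADD r3, r3, #4 → r3=204+4=208
SUB r1, r1, #1 → r1=6-1=5
CMP r1, #0  (cmp 5,0)
BGT L1: taken
ADD r2, r2, r7 → r2=6+43=49
LDR r2, [r3] → r2=M[208]=23
ADD r7, r7, r2 → r7=43+23=66
ADD r3, r3, #4 → r3=208+4=212
SUB r1, r1, #1 → r1=5-1=4
CMP r1, #0  (cmp 4,0)
BGT L1: taken
ADD r2, r2, r7 → r2=23+66=89
LDR r2, [r3] → r2=M[212]=23
ADD r7, r7, r2 → r7=66+23=89
ADD r3, r3, #4 → r3=212+4=216
SUB r1, r1, #1 → r1=4-1=3
CMP r1, #0  (cmp 3,0)
BGT L1: taken
After step 32: r7 = 89.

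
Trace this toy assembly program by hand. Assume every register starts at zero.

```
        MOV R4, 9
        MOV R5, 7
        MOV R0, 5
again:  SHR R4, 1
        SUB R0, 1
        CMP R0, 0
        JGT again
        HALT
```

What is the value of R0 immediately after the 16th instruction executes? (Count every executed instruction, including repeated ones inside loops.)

2

MOV R4, 9 → R4=9
MOV R5, 7 → R5=7
MOV R0, 5 → R0=5
SHR R4, 1 → R4=9>>1=4
SUB R0, 1 → R0=5-1=4
CMP R0, 0  (cmp 4,0)
JGT again: taken
SHR R4, 1 → R4=4>>1=2
SUB R0, 1 → R0=4-1=3
CMP R0, 0  (cmp 3,0)
JGT again: taken
SHR R4, 1 → R4=2>>1=1
SUB R0, 1 → R0=3-1=2
CMP R0, 0  (cmp 2,0)
JGT again: taken
SHR R4, 1 → R4=1>>1=0
After step 16: R0 = 2.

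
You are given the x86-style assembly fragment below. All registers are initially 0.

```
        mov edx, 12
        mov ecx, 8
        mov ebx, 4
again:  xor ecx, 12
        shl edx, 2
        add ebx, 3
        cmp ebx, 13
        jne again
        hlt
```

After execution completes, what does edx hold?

768

mov edx, 12 → edx=12
mov ecx, 8 → ecx=8
mov ebx, 4 → ebx=4
xor ecx, 12 → ecx=8^12=4
shl edx, 2 → edx=12<<2=48
add ebx, 3 → ebx=4+3=7
cmp ebx, 13  (cmp 7,13)
jne again: taken
xor ecx, 12 → ecx=4^12=8
shl edx, 2 → edx=48<<2=192
add ebx, 3 → ebx=7+3=10
cmp ebx, 13  (cmp 10,13)
jne again: taken
xor ecx, 12 → ecx=8^12=4
shl edx, 2 → edx=192<<2=768
add ebx, 3 → ebx=10+3=13
cmp ebx, 13  (cmp 13,13)
jne again: not taken
halt.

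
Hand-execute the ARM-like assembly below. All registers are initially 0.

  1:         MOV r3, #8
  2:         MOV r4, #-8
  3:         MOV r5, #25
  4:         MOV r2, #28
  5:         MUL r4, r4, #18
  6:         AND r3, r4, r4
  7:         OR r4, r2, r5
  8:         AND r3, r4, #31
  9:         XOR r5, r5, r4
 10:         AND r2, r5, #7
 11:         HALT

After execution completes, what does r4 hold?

after MOV r3, #8: r3=8
after MOV r4, #-8: r4=-8
after MOV r5, #25: r5=25
after MOV r2, #28: r2=28
after MUL r4, r4, #18: r4=(-8)*18=-144
after AND r3, r4, r4: r3=(-144)&(-144)=-144
after OR r4, r2, r5: r4=28|25=29
after AND r3, r4, #31: r3=29&31=29
after XOR r5, r5, r4: r5=25^29=4
after AND r2, r5, #7: r2=4&7=4
halt.

29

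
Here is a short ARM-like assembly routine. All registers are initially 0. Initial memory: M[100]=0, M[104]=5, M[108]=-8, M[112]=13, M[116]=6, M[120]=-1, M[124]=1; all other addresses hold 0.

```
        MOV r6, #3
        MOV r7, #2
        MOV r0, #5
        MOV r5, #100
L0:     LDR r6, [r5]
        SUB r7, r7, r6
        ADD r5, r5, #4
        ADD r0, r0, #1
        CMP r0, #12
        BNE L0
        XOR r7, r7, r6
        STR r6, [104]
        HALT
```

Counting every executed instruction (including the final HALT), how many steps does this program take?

49

after MOV r6, #3: r6=3
after MOV r7, #2: r7=2
after MOV r0, #5: r0=5
after MOV r5, #100: r5=100
after LDR r6, [r5]: r6=M[100]=0
after SUB r7, r7, r6: r7=2-0=2
after ADD r5, r5, #4: r5=100+4=104
after ADD r0, r0, #1: r0=5+1=6
CMP r0, #12  (cmp 6,12)
BNE L0: taken
after LDR r6, [r5]: r6=M[104]=5
after SUB r7, r7, r6: r7=2-5=-3
after ADD r5, r5, #4: r5=104+4=108
after ADD r0, r0, #1: r0=6+1=7
CMP r0, #12  (cmp 7,12)
BNE L0: taken
after LDR r6, [r5]: r6=M[108]=-8
after SUB r7, r7, r6: r7=(-3)-(-8)=5
after ADD r5, r5, #4: r5=108+4=112
after ADD r0, r0, #1: r0=7+1=8
CMP r0, #12  (cmp 8,12)
BNE L0: taken
after LDR r6, [r5]: r6=M[112]=13
after SUB r7, r7, r6: r7=5-13=-8
after ADD r5, r5, #4: r5=112+4=116
after ADD r0, r0, #1: r0=8+1=9
CMP r0, #12  (cmp 9,12)
BNE L0: taken
after LDR r6, [r5]: r6=M[116]=6
after SUB r7, r7, r6: r7=(-8)-6=-14
after ADD r5, r5, #4: r5=116+4=120
after ADD r0, r0, #1: r0=9+1=10
CMP r0, #12  (cmp 10,12)
BNE L0: taken
after LDR r6, [r5]: r6=M[120]=-1
after SUB r7, r7, r6: r7=(-14)-(-1)=-13
after ADD r5, r5, #4: r5=120+4=124
after ADD r0, r0, #1: r0=10+1=11
CMP r0, #12  (cmp 11,12)
BNE L0: taken
after LDR r6, [r5]: r6=M[124]=1
after SUB r7, r7, r6: r7=(-13)-1=-14
after ADD r5, r5, #4: r5=124+4=128
after ADD r0, r0, #1: r0=11+1=12
CMP r0, #12  (cmp 12,12)
BNE L0: not taken
after XOR r7, r7, r6: r7=(-14)^1=-13
STR r6, [104] → M[104]=1
halt.
Total executed instructions: 49.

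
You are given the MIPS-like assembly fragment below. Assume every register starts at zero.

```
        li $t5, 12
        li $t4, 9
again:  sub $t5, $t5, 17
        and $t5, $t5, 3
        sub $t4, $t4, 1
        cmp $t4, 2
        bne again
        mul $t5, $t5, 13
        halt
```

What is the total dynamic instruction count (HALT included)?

li $t5, 12 → $t5=12
li $t4, 9 → $t4=9
sub $t5, $t5, 17 → $t5=12-17=-5
and $t5, $t5, 3 → $t5=(-5)&3=3
sub $t4, $t4, 1 → $t4=9-1=8
cmp $t4, 2  (cmp 8,2)
bne again: taken
sub $t5, $t5, 17 → $t5=3-17=-14
and $t5, $t5, 3 → $t5=(-14)&3=2
sub $t4, $t4, 1 → $t4=8-1=7
cmp $t4, 2  (cmp 7,2)
bne again: taken
sub $t5, $t5, 17 → $t5=2-17=-15
and $t5, $t5, 3 → $t5=(-15)&3=1
sub $t4, $t4, 1 → $t4=7-1=6
cmp $t4, 2  (cmp 6,2)
bne again: taken
sub $t5, $t5, 17 → $t5=1-17=-16
and $t5, $t5, 3 → $t5=(-16)&3=0
sub $t4, $t4, 1 → $t4=6-1=5
cmp $t4, 2  (cmp 5,2)
bne again: taken
sub $t5, $t5, 17 → $t5=0-17=-17
and $t5, $t5, 3 → $t5=(-17)&3=3
sub $t4, $t4, 1 → $t4=5-1=4
cmp $t4, 2  (cmp 4,2)
bne again: taken
sub $t5, $t5, 17 → $t5=3-17=-14
and $t5, $t5, 3 → $t5=(-14)&3=2
sub $t4, $t4, 1 → $t4=4-1=3
cmp $t4, 2  (cmp 3,2)
bne again: taken
sub $t5, $t5, 17 → $t5=2-17=-15
and $t5, $t5, 3 → $t5=(-15)&3=1
sub $t4, $t4, 1 → $t4=3-1=2
cmp $t4, 2  (cmp 2,2)
bne again: not taken
mul $t5, $t5, 13 → $t5=1*13=13
halt.
Total executed instructions: 39.

39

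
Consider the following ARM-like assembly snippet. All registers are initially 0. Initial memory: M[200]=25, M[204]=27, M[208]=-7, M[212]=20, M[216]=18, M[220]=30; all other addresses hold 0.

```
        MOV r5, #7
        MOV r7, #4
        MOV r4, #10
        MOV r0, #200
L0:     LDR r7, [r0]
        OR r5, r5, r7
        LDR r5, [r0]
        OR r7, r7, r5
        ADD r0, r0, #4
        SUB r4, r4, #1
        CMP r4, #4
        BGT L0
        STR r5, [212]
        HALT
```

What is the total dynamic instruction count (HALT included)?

r5=7
r7=4
r4=10
r0=200
r7=M[200]=25
r5=7|25=31
r5=M[200]=25
r7=25|25=25
r0=200+4=204
r4=10-1=9
CMP r4, #4  (cmp 9,4)
BGT L0: taken
r7=M[204]=27
r5=25|27=27
r5=M[204]=27
r7=27|27=27
r0=204+4=208
r4=9-1=8
CMP r4, #4  (cmp 8,4)
BGT L0: taken
r7=M[208]=-7
r5=27|(-7)=-5
r5=M[208]=-7
r7=(-7)|(-7)=-7
r0=208+4=212
r4=8-1=7
CMP r4, #4  (cmp 7,4)
BGT L0: taken
r7=M[212]=20
r5=(-7)|20=-3
r5=M[212]=20
r7=20|20=20
r0=212+4=216
r4=7-1=6
CMP r4, #4  (cmp 6,4)
BGT L0: taken
r7=M[216]=18
r5=20|18=22
r5=M[216]=18
r7=18|18=18
r0=216+4=220
r4=6-1=5
CMP r4, #4  (cmp 5,4)
BGT L0: taken
r7=M[220]=30
r5=18|30=30
r5=M[220]=30
r7=30|30=30
r0=220+4=224
r4=5-1=4
CMP r4, #4  (cmp 4,4)
BGT L0: not taken
STR r5, [212] → M[212]=30
halt.
Total executed instructions: 54.

54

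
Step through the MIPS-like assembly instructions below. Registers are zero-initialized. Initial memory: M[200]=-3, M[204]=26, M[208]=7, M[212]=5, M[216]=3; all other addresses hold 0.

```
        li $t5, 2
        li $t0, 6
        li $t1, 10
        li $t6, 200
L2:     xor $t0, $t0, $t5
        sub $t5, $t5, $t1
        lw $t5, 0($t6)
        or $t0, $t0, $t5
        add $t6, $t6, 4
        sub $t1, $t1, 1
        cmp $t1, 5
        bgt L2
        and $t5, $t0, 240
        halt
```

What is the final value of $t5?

after li $t5, 2: $t5=2
after li $t0, 6: $t0=6
after li $t1, 10: $t1=10
after li $t6, 200: $t6=200
after xor $t0, $t0, $t5: $t0=6^2=4
after sub $t5, $t5, $t1: $t5=2-10=-8
after lw $t5, 0($t6): $t5=M[200]=-3
after or $t0, $t0, $t5: $t0=4|(-3)=-3
after add $t6, $t6, 4: $t6=200+4=204
after sub $t1, $t1, 1: $t1=10-1=9
cmp $t1, 5  (cmp 9,5)
bgt L2: taken
after xor $t0, $t0, $t5: $t0=(-3)^(-3)=0
after sub $t5, $t5, $t1: $t5=(-3)-9=-12
after lw $t5, 0($t6): $t5=M[204]=26
after or $t0, $t0, $t5: $t0=0|26=26
after add $t6, $t6, 4: $t6=204+4=208
after sub $t1, $t1, 1: $t1=9-1=8
cmp $t1, 5  (cmp 8,5)
bgt L2: taken
after xor $t0, $t0, $t5: $t0=26^26=0
after sub $t5, $t5, $t1: $t5=26-8=18
after lw $t5, 0($t6): $t5=M[208]=7
after or $t0, $t0, $t5: $t0=0|7=7
after add $t6, $t6, 4: $t6=208+4=212
after sub $t1, $t1, 1: $t1=8-1=7
cmp $t1, 5  (cmp 7,5)
bgt L2: taken
after xor $t0, $t0, $t5: $t0=7^7=0
after sub $t5, $t5, $t1: $t5=7-7=0
after lw $t5, 0($t6): $t5=M[212]=5
after or $t0, $t0, $t5: $t0=0|5=5
after add $t6, $t6, 4: $t6=212+4=216
after sub $t1, $t1, 1: $t1=7-1=6
cmp $t1, 5  (cmp 6,5)
bgt L2: taken
after xor $t0, $t0, $t5: $t0=5^5=0
after sub $t5, $t5, $t1: $t5=5-6=-1
after lw $t5, 0($t6): $t5=M[216]=3
after or $t0, $t0, $t5: $t0=0|3=3
after add $t6, $t6, 4: $t6=216+4=220
after sub $t1, $t1, 1: $t1=6-1=5
cmp $t1, 5  (cmp 5,5)
bgt L2: not taken
after and $t5, $t0, 240: $t5=3&240=0
halt.

0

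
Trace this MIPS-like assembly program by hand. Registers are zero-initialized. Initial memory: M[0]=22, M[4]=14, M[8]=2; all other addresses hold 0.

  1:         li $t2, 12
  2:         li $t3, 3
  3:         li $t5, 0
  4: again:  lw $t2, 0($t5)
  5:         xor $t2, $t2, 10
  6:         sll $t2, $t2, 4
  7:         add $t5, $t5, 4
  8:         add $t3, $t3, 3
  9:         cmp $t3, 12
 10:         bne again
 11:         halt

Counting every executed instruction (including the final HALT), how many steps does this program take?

after li $t2, 12: $t2=12
after li $t3, 3: $t3=3
after li $t5, 0: $t5=0
after lw $t2, 0($t5): $t2=M[0]=22
after xor $t2, $t2, 10: $t2=22^10=28
after sll $t2, $t2, 4: $t2=28<<4=448
after add $t5, $t5, 4: $t5=0+4=4
after add $t3, $t3, 3: $t3=3+3=6
cmp $t3, 12  (cmp 6,12)
bne again: taken
after lw $t2, 0($t5): $t2=M[4]=14
after xor $t2, $t2, 10: $t2=14^10=4
after sll $t2, $t2, 4: $t2=4<<4=64
after add $t5, $t5, 4: $t5=4+4=8
after add $t3, $t3, 3: $t3=6+3=9
cmp $t3, 12  (cmp 9,12)
bne again: taken
after lw $t2, 0($t5): $t2=M[8]=2
after xor $t2, $t2, 10: $t2=2^10=8
after sll $t2, $t2, 4: $t2=8<<4=128
after add $t5, $t5, 4: $t5=8+4=12
after add $t3, $t3, 3: $t3=9+3=12
cmp $t3, 12  (cmp 12,12)
bne again: not taken
halt.
Total executed instructions: 25.

25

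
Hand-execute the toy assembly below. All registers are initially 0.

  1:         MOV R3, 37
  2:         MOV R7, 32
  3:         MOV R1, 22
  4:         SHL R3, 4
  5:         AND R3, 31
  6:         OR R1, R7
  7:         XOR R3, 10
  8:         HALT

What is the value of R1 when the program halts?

R3=37
R7=32
R1=22
R3=37<<4=592
R3=592&31=16
R1=22|32=54
R3=16^10=26
halt.

54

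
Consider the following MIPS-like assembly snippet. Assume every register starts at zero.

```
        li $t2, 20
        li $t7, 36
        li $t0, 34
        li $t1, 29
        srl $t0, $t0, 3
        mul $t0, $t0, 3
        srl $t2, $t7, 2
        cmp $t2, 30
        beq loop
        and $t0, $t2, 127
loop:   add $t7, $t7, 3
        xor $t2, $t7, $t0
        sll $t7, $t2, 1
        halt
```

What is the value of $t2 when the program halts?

$t2=20
$t7=36
$t0=34
$t1=29
$t0=34>>3=4
$t0=4*3=12
$t2=36>>2=9
cmp $t2, 30  (cmp 9,30)
beq loop: not taken
$t0=9&127=9
$t7=36+3=39
$t2=39^9=46
$t7=46<<1=92
halt.

46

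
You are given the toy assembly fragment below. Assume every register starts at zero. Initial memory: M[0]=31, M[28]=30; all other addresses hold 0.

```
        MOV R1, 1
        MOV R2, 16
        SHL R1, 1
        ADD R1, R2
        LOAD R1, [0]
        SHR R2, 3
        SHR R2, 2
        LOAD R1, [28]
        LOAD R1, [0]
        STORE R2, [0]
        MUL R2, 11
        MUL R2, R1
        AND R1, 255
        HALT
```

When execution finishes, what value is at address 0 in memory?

R1=1
R2=16
R1=1<<1=2
R1=2+16=18
R1=M[0]=31
R2=16>>3=2
R2=2>>2=0
R1=M[28]=30
R1=M[0]=31
STORE R2, [0] → M[0]=0
R2=0*11=0
R2=0*31=0
R1=31&255=31
halt.

0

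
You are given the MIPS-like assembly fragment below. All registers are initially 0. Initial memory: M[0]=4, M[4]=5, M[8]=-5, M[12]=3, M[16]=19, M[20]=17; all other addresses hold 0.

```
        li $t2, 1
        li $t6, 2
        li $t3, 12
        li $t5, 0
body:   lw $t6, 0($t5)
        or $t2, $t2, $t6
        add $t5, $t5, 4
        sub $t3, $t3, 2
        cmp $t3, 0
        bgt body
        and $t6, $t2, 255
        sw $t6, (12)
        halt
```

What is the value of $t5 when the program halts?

after li $t2, 1: $t2=1
after li $t6, 2: $t6=2
after li $t3, 12: $t3=12
after li $t5, 0: $t5=0
after lw $t6, 0($t5): $t6=M[0]=4
after or $t2, $t2, $t6: $t2=1|4=5
after add $t5, $t5, 4: $t5=0+4=4
after sub $t3, $t3, 2: $t3=12-2=10
cmp $t3, 0  (cmp 10,0)
bgt body: taken
after lw $t6, 0($t5): $t6=M[4]=5
after or $t2, $t2, $t6: $t2=5|5=5
after add $t5, $t5, 4: $t5=4+4=8
after sub $t3, $t3, 2: $t3=10-2=8
cmp $t3, 0  (cmp 8,0)
bgt body: taken
after lw $t6, 0($t5): $t6=M[8]=-5
after or $t2, $t2, $t6: $t2=5|(-5)=-1
after add $t5, $t5, 4: $t5=8+4=12
after sub $t3, $t3, 2: $t3=8-2=6
cmp $t3, 0  (cmp 6,0)
bgt body: taken
after lw $t6, 0($t5): $t6=M[12]=3
after or $t2, $t2, $t6: $t2=(-1)|3=-1
after add $t5, $t5, 4: $t5=12+4=16
after sub $t3, $t3, 2: $t3=6-2=4
cmp $t3, 0  (cmp 4,0)
bgt body: taken
after lw $t6, 0($t5): $t6=M[16]=19
after or $t2, $t2, $t6: $t2=(-1)|19=-1
after add $t5, $t5, 4: $t5=16+4=20
after sub $t3, $t3, 2: $t3=4-2=2
cmp $t3, 0  (cmp 2,0)
bgt body: taken
after lw $t6, 0($t5): $t6=M[20]=17
after or $t2, $t2, $t6: $t2=(-1)|17=-1
after add $t5, $t5, 4: $t5=20+4=24
after sub $t3, $t3, 2: $t3=2-2=0
cmp $t3, 0  (cmp 0,0)
bgt body: not taken
after and $t6, $t2, 255: $t6=(-1)&255=255
sw $t6, (12) → M[12]=255
halt.

24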